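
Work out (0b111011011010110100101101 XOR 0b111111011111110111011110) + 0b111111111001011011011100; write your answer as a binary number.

0b1000011111110011111001111

First 0b111011011010110100101101 XOR 0b111111011111110111011110 = 0b000100000101000011110011.
Add column by column in base 2, right to left:
  1+0 = 1
  1+0 = 1
  0+1 = 1
  0+1 = 1
  1+1 = 0 carry 1
  1+0+1 = 0 carry 1
  1+1+1 = 1 carry 1
  1+1+1 = 1 carry 1
  0+0+1 = 1
  0+1 = 1
  0+1 = 1
  0+0 = 0
  1+1 = 0 carry 1
  0+0+1 = 1
  1+0 = 1
  0+1 = 1
  0+1 = 1
  0+1 = 1
  0+1 = 1
  0+1 = 1
  1+1 = 0 carry 1
  0+1+1 = 0 carry 1
  0+1+1 = 0 carry 1
  0+1+1 = 0 carry 1
  final carry 1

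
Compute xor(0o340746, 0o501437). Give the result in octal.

XOR each oct digit independently (no carries):
  3^5=6, 4^0=4, 0^1=1, 7^4=3, 4^3=7, 6^7=1

0o641371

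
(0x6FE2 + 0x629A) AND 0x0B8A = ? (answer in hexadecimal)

0x208

Add column by column in base 16, right to left:
  2+A = C
  E+9 = 7 carry 1
  F+2+1 = 2 carry 1
  6+6+1 = D
Sum = 0xD27C; now AND with 0x0B8A:
  D&0=0, 2&B=2, 7&8=0, C&A=8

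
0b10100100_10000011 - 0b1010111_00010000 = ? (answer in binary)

0b100110101110011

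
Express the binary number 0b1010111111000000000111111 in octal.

Group the bits in threes: 001 010 111 111 000 000 000 111 111 → 127700077.

0o127700077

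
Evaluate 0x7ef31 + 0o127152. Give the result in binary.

0x7ef31 = 0b1111110111100110001 in binary.
0o127152 = 0b1010111001101010 in binary.
Add column by column in base 2, right to left:
  1+0 = 1
  0+1 = 1
  0+0 = 0
  0+1 = 1
  1+0 = 1
  1+1 = 0 carry 1
  0+1+1 = 0 carry 1
  0+0+1 = 1
  1+0 = 1
  1+1 = 0 carry 1
  1+1+1 = 1 carry 1
  1+1+1 = 1 carry 1
  0+0+1 = 1
  1+1 = 0 carry 1
  1+0+1 = 0 carry 1
  1+1+1 = 1 carry 1
  1+0+1 = 0 carry 1
  1+0+1 = 0 carry 1
  1+0+1 = 0 carry 1
  final carry 1

0b10001001110110011011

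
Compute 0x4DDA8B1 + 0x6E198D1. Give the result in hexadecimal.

Add column by column in base 16, right to left:
  1+1 = 2
  B+D = 8 carry 1
  8+8+1 = 1 carry 1
  A+9+1 = 4 carry 1
  D+1+1 = F
  D+E = B carry 1
  4+6+1 = B

0xBBF4182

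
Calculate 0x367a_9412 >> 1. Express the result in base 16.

0x1b3d4a09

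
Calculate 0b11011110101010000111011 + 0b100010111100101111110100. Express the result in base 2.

Add column by column in base 2, right to left:
  1+0 = 1
  1+0 = 1
  0+1 = 1
  1+0 = 1
  1+1 = 0 carry 1
  1+1+1 = 1 carry 1
  0+1+1 = 0 carry 1
  0+1+1 = 0 carry 1
  0+1+1 = 0 carry 1
  0+1+1 = 0 carry 1
  1+0+1 = 0 carry 1
  0+1+1 = 0 carry 1
  1+0+1 = 0 carry 1
  0+0+1 = 1
  1+1 = 0 carry 1
  0+1+1 = 0 carry 1
  1+1+1 = 1 carry 1
  1+1+1 = 1 carry 1
  1+0+1 = 0 carry 1
  1+1+1 = 1 carry 1
  0+0+1 = 1
  1+0 = 1
  1+0 = 1
  0+1 = 1

0b111110110010000000101111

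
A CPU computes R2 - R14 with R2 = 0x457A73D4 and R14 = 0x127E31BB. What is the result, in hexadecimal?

Subtract column by column in base 16:
  4-B → 9 (borrow)
  D-B-1 → 1
  3-1 → 2
  7-3 → 4
  A-E → C (borrow)
  7-7-1 → F (borrow)
  5-2-1 → 2
  4-1 → 3

0x32FC4219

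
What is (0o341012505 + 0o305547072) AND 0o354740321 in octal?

0o244540121

Add column by column in base 8, right to left:
  5+2 = 7
  0+7 = 7
  5+0 = 5
  2+7 = 1 carry 1
  1+4+1 = 6
  0+5 = 5
  1+5 = 6
  4+0 = 4
  3+3 = 6
Sum = 0o646561577; now AND with 0o354740321:
  6&3=2, 4&5=4, 6&4=4, 5&7=5, 6&4=4, 1&0=0, 5&3=1, 7&2=2, 7&1=1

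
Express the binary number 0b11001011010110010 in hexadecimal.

Group the bits into nibbles: 0001 1001 0110 1011 0010 → 196B2.

0x196B2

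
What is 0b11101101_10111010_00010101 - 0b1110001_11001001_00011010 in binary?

0b11110111111000011111011

Subtract column by column in base 2:
  1-0 → 1
  0-1 → 1 (borrow)
  1-0-1 → 0
  0-1 → 1 (borrow)
  1-1-1 → 1 (borrow)
  0-0-1 → 1 (borrow)
  0-0-1 → 1 (borrow)
  0-0-1 → 1 (borrow)
  0-1-1 → 0 (borrow)
  1-0-1 → 0
  0-0 → 0
  1-1 → 0
  1-0 → 1
  1-0 → 1
  0-1 → 1 (borrow)
  1-1-1 → 1 (borrow)
  1-1-1 → 1 (borrow)
  0-0-1 → 1 (borrow)
  1-0-1 → 0
  1-0 → 1
  0-1 → 1 (borrow)
  1-1-1 → 1 (borrow)
  1-1-1 → 1 (borrow)
  1-0-1 → 0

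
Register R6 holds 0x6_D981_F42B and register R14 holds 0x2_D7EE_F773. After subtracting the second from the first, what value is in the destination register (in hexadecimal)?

Subtract column by column in base 16:
  B-3 → 8
  2-7 → B (borrow)
  4-7-1 → C (borrow)
  F-F-1 → F (borrow)
  1-E-1 → 2 (borrow)
  8-E-1 → 9 (borrow)
  9-7-1 → 1
  D-D → 0
  6-2 → 4

0x40192FCB8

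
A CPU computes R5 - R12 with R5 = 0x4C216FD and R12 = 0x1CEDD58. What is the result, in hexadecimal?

Subtract column by column in base 16:
  D-8 → 5
  F-5 → A
  6-D → 9 (borrow)
  1-D-1 → 3 (borrow)
  2-E-1 → 3 (borrow)
  C-C-1 → F (borrow)
  4-1-1 → 2

0x2F339A5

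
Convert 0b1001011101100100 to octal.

0o113544

Group the bits in threes: 001 001 011 101 100 100 → 113544.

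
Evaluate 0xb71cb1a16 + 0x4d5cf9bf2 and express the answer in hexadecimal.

Add column by column in base 16, right to left:
  6+2 = 8
  1+f = 0 carry 1
  a+b+1 = 6 carry 1
  1+9+1 = b
  b+f = a carry 1
  c+c+1 = 9 carry 1
  1+5+1 = 7
  7+d = 4 carry 1
  b+4+1 = 0 carry 1
  final carry 1

0x10479ab608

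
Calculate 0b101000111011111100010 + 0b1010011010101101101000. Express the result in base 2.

Add column by column in base 2, right to left:
  0+0 = 0
  1+0 = 1
  0+0 = 0
  0+1 = 1
  0+0 = 0
  1+1 = 0 carry 1
  1+1+1 = 1 carry 1
  1+0+1 = 0 carry 1
  1+1+1 = 1 carry 1
  1+1+1 = 1 carry 1
  1+0+1 = 0 carry 1
  0+1+1 = 0 carry 1
  1+0+1 = 0 carry 1
  1+1+1 = 1 carry 1
  1+0+1 = 0 carry 1
  0+1+1 = 0 carry 1
  0+1+1 = 0 carry 1
  0+0+1 = 1
  1+0 = 1
  0+1 = 1
  1+0 = 1
  0+1 = 1

0b1111100010001101001010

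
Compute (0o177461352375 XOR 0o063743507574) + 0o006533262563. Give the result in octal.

0o123056140364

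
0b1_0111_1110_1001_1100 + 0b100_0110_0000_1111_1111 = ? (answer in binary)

0b1011101111110011011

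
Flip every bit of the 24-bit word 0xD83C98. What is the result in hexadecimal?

0x27C367

Each hex digit d becomes F−d:
  D→2, 8→7, 3→C, C→3, 9→6, 8→7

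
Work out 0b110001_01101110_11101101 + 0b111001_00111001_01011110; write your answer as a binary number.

0b11010101010100001001011

Add column by column in base 2, right to left:
  1+0 = 1
  0+1 = 1
  1+1 = 0 carry 1
  1+1+1 = 1 carry 1
  0+1+1 = 0 carry 1
  1+0+1 = 0 carry 1
  1+1+1 = 1 carry 1
  1+0+1 = 0 carry 1
  0+1+1 = 0 carry 1
  1+0+1 = 0 carry 1
  1+0+1 = 0 carry 1
  1+1+1 = 1 carry 1
  0+1+1 = 0 carry 1
  1+1+1 = 1 carry 1
  1+0+1 = 0 carry 1
  0+0+1 = 1
  1+1 = 0 carry 1
  0+0+1 = 1
  0+0 = 0
  0+1 = 1
  1+1 = 0 carry 1
  1+1+1 = 1 carry 1
  final carry 1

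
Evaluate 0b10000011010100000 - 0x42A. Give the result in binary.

0b10000001001110110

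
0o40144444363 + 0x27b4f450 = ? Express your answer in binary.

0o40144444363 = 0b100000001100100100100100011110011 in binary.
0x27b4f450 = 0b100111101101001111010001010000 in binary.
Add column by column in base 2, right to left:
  1+0 = 1
  1+0 = 1
  0+0 = 0
  0+0 = 0
  1+1 = 0 carry 1
  1+0+1 = 0 carry 1
  1+1+1 = 1 carry 1
  1+0+1 = 0 carry 1
  0+0+1 = 1
  0+0 = 0
  0+1 = 1
  1+0 = 1
  0+1 = 1
  0+1 = 1
  1+1 = 0 carry 1
  0+1+1 = 0 carry 1
  0+0+1 = 1
  1+0 = 1
  0+1 = 1
  0+0 = 0
  1+1 = 0 carry 1
  0+1+1 = 0 carry 1
  0+0+1 = 1
  1+1 = 0 carry 1
  1+1+1 = 1 carry 1
  0+1+1 = 0 carry 1
  0+1+1 = 0 carry 1
  0+0+1 = 1
  0+0 = 0
  0+1 = 1
  0+0 = 0
  0+0 = 0
  1+0 = 1

0b100101001010001110011110101000011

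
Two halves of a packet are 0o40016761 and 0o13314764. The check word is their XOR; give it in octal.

0o53302005

XOR each oct digit independently (no carries):
  4^1=5, 0^3=3, 0^3=3, 1^1=0, 6^4=2, 7^7=0, 6^6=0, 1^4=5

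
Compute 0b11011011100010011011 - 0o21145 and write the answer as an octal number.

0o3313066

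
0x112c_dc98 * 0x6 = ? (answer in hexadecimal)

0x670d2b90

Multiply each base-16 digit by 6, carrying:
  8×6 = 48 → write 0 carry 3
  9×6+3 = 57 → write 9 carry 3
  c×6+3 = 75 → write b carry 4
  d×6+4 = 82 → write 2 carry 5
  c×6+5 = 77 → write d carry 4
  2×6+4 = 16 → write 0 carry 1
  1×6+1 = 7 → write 7
  1×6 = 6 → write 6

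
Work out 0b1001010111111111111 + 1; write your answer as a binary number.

The trailing 12 digits are 1 (max in base 2), so adding 1 cascades: they roll to 0 and the next digit up increments.

0b1001011000000000000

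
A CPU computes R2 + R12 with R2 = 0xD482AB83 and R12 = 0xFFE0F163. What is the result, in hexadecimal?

Add column by column in base 16, right to left:
  3+3 = 6
  8+6 = E
  B+1 = C
  A+F = 9 carry 1
  2+0+1 = 3
  8+E = 6 carry 1
  4+F+1 = 4 carry 1
  D+F+1 = D carry 1
  final carry 1

0x1D4639CE6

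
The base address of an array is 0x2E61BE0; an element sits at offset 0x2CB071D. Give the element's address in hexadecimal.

Add column by column in base 16, right to left:
  0+D = D
  E+1 = F
  B+7 = 2 carry 1
  1+0+1 = 2
  6+B = 1 carry 1
  E+C+1 = B carry 1
  2+2+1 = 5

0x5B122FD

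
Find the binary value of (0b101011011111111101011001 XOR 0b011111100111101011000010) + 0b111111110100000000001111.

0b1110100101100010110101010

First 0b101011011111111101011001 XOR 0b011111100111101011000010 = 0b110100111000010110011011.
Add column by column in base 2, right to left:
  1+1 = 0 carry 1
  1+1+1 = 1 carry 1
  0+1+1 = 0 carry 1
  1+1+1 = 1 carry 1
  1+0+1 = 0 carry 1
  0+0+1 = 1
  0+0 = 0
  1+0 = 1
  1+0 = 1
  0+0 = 0
  1+0 = 1
  0+0 = 0
  0+0 = 0
  0+0 = 0
  0+1 = 1
  1+0 = 1
  1+1 = 0 carry 1
  1+1+1 = 1 carry 1
  0+1+1 = 0 carry 1
  0+1+1 = 0 carry 1
  1+1+1 = 1 carry 1
  0+1+1 = 0 carry 1
  1+1+1 = 1 carry 1
  1+1+1 = 1 carry 1
  final carry 1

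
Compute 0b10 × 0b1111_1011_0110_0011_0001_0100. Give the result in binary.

Multiply each base-2 digit by 2, carrying:
  0×2 = 0 → write 0
  0×2 = 0 → write 0
  1×2 = 2 → write 0 carry 1
  0×2+1 = 1 → write 1
  1×2 = 2 → write 0 carry 1
  0×2+1 = 1 → write 1
  0×2 = 0 → write 0
  0×2 = 0 → write 0
  1×2 = 2 → write 0 carry 1
  1×2+1 = 3 → write 1 carry 1
  0×2+1 = 1 → write 1
  0×2 = 0 → write 0
  0×2 = 0 → write 0
  1×2 = 2 → write 0 carry 1
  1×2+1 = 3 → write 1 carry 1
  0×2+1 = 1 → write 1
  1×2 = 2 → write 0 carry 1
  1×2+1 = 3 → write 1 carry 1
  0×2+1 = 1 → write 1
  1×2 = 2 → write 0 carry 1
  1×2+1 = 3 → write 1 carry 1
  1×2+1 = 3 → write 1 carry 1
  1×2+1 = 3 → write 1 carry 1
  1×2+1 = 3 → write 1 carry 1
  remaining carry: 1

0b1111101101100011000101000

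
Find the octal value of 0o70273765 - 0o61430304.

0o6643461

Subtract column by column in base 8:
  5-4 → 1
  6-0 → 6
  7-3 → 4
  3-0 → 3
  7-3 → 4
  2-4 → 6 (borrow)
  0-1-1 → 6 (borrow)
  7-6-1 → 0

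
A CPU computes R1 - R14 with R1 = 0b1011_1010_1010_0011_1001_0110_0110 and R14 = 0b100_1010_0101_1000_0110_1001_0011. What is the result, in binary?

0b111000001001011001011010011

Subtract column by column in base 2:
  0-1 → 1 (borrow)
  1-1-1 → 1 (borrow)
  1-0-1 → 0
  0-0 → 0
  0-1 → 1 (borrow)
  1-0-1 → 0
  1-0 → 1
  0-1 → 1 (borrow)
  1-0-1 → 0
  0-1 → 1 (borrow)
  0-1-1 → 0 (borrow)
  1-0-1 → 0
  1-0 → 1
  1-0 → 1
  0-0 → 0
  0-1 → 1 (borrow)
  0-1-1 → 0 (borrow)
  1-0-1 → 0
  0-1 → 1 (borrow)
  1-0-1 → 0
  0-0 → 0
  1-1 → 0
  0-0 → 0
  1-1 → 0
  1-0 → 1
  1-0 → 1
  0-1 → 1 (borrow)
  1-0-1 → 0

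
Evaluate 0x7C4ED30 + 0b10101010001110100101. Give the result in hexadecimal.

0x7CF90D5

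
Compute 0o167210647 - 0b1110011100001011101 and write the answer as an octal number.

0b1110011100001011101 = 0o1634135 in octal.
Subtract column by column in base 8:
  7-5 → 2
  4-3 → 1
  6-1 → 5
  0-4 → 4 (borrow)
  1-3-1 → 5 (borrow)
  2-6-1 → 3 (borrow)
  7-1-1 → 5
  6-0 → 6
  1-0 → 1

0o165354512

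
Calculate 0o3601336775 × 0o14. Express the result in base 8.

Multiply each base-8 digit by 12, carrying:
  5×12 = 60 → write 4 carry 7
  7×12+7 = 91 → write 3 carry 11
  7×12+11 = 95 → write 7 carry 11
  6×12+11 = 83 → write 3 carry 10
  3×12+10 = 46 → write 6 carry 5
  3×12+5 = 41 → write 1 carry 5
  1×12+5 = 17 → write 1 carry 2
  0×12+2 = 2 → write 2
  6×12 = 72 → write 0 carry 9
  3×12+9 = 45 → write 5 carry 5
  remaining carry: 5

0o55021163734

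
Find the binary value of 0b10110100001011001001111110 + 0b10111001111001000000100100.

Add column by column in base 2, right to left:
  0+0 = 0
  1+0 = 1
  1+1 = 0 carry 1
  1+0+1 = 0 carry 1
  1+0+1 = 0 carry 1
  1+1+1 = 1 carry 1
  1+0+1 = 0 carry 1
  0+0+1 = 1
  0+0 = 0
  1+0 = 1
  0+0 = 0
  0+0 = 0
  1+1 = 0 carry 1
  1+0+1 = 0 carry 1
  0+0+1 = 1
  1+1 = 0 carry 1
  0+1+1 = 0 carry 1
  0+1+1 = 0 carry 1
  0+1+1 = 0 carry 1
  0+0+1 = 1
  1+0 = 1
  0+1 = 1
  1+1 = 0 carry 1
  1+1+1 = 1 carry 1
  0+0+1 = 1
  1+1 = 0 carry 1
  final carry 1

0b101101110000100001010100010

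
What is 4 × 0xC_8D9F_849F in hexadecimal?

0x32367E127C

Multiply each base-16 digit by 4, carrying:
  F×4 = 60 → write C carry 3
  9×4+3 = 39 → write 7 carry 2
  4×4+2 = 18 → write 2 carry 1
  8×4+1 = 33 → write 1 carry 2
  F×4+2 = 62 → write E carry 3
  9×4+3 = 39 → write 7 carry 2
  D×4+2 = 54 → write 6 carry 3
  8×4+3 = 35 → write 3 carry 2
  C×4+2 = 50 → write 2 carry 3
  remaining carry: 3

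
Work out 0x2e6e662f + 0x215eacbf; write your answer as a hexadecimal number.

0x4fcd12ee

Add column by column in base 16, right to left:
  f+f = e carry 1
  2+b+1 = e
  6+c = 2 carry 1
  6+a+1 = 1 carry 1
  e+e+1 = d carry 1
  6+5+1 = c
  e+1 = f
  2+2 = 4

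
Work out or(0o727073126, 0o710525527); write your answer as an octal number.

0o737577527

OR each oct digit independently (no carries):
  7|7=7, 2|1=3, 7|0=7, 0|5=5, 7|2=7, 3|5=7, 1|5=5, 2|2=2, 6|7=7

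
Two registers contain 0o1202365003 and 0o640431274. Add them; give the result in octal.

0o2043016277

Add column by column in base 8, right to left:
  3+4 = 7
  0+7 = 7
  0+2 = 2
  5+1 = 6
  6+3 = 1 carry 1
  3+4+1 = 0 carry 1
  2+0+1 = 3
  0+4 = 4
  2+6 = 0 carry 1
  1+0+1 = 2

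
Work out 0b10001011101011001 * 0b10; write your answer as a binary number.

Multiply each base-2 digit by 2, carrying:
  1×2 = 2 → write 0 carry 1
  0×2+1 = 1 → write 1
  0×2 = 0 → write 0
  1×2 = 2 → write 0 carry 1
  1×2+1 = 3 → write 1 carry 1
  0×2+1 = 1 → write 1
  1×2 = 2 → write 0 carry 1
  0×2+1 = 1 → write 1
  1×2 = 2 → write 0 carry 1
  1×2+1 = 3 → write 1 carry 1
  1×2+1 = 3 → write 1 carry 1
  0×2+1 = 1 → write 1
  1×2 = 2 → write 0 carry 1
  0×2+1 = 1 → write 1
  0×2 = 0 → write 0
  0×2 = 0 → write 0
  1×2 = 2 → write 0 carry 1
  remaining carry: 1

0b100010111010110010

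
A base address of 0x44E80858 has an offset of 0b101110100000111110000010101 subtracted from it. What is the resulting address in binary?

0b111111000101111000110001000011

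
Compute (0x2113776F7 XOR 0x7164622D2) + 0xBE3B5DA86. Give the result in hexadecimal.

0x10EB272EAB

First 0x2113776F7 XOR 0x7164622D2 = 0x507715425.
Add column by column in base 16, right to left:
  5+6 = B
  2+8 = A
  4+A = E
  5+D = 2 carry 1
  1+5+1 = 7
  7+B = 2 carry 1
  7+3+1 = B
  0+E = E
  5+B = 0 carry 1
  final carry 1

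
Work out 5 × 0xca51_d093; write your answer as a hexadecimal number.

0x3f39912df

Multiply each base-16 digit by 5, carrying:
  3×5 = 15 → write f
  9×5 = 45 → write d carry 2
  0×5+2 = 2 → write 2
  d×5 = 65 → write 1 carry 4
  1×5+4 = 9 → write 9
  5×5 = 25 → write 9 carry 1
  a×5+1 = 51 → write 3 carry 3
  c×5+3 = 63 → write f carry 3
  remaining carry: 3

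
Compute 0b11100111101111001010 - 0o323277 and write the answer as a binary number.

0b11001101010100001011

0o323277 = 0b11010011010111111 in binary.
Subtract column by column in base 2:
  0-1 → 1 (borrow)
  1-1-1 → 1 (borrow)
  0-1-1 → 0 (borrow)
  1-1-1 → 1 (borrow)
  0-1-1 → 0 (borrow)
  0-1-1 → 0 (borrow)
  1-0-1 → 0
  1-1 → 0
  1-0 → 1
  1-1 → 0
  0-1 → 1 (borrow)
  1-0-1 → 0
  1-0 → 1
  1-1 → 0
  1-0 → 1
  0-1 → 1 (borrow)
  0-1-1 → 0 (borrow)
  1-0-1 → 0
  1-0 → 1
  1-0 → 1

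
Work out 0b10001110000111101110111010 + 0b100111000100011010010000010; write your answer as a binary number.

Add column by column in base 2, right to left:
  0+0 = 0
  1+1 = 0 carry 1
  0+0+1 = 1
  1+0 = 1
  1+0 = 1
  1+0 = 1
  0+0 = 0
  1+1 = 0 carry 1
  1+0+1 = 0 carry 1
  1+0+1 = 0 carry 1
  0+1+1 = 0 carry 1
  1+0+1 = 0 carry 1
  1+1+1 = 1 carry 1
  1+1+1 = 1 carry 1
  1+0+1 = 0 carry 1
  0+0+1 = 1
  0+0 = 0
  0+1 = 1
  0+0 = 0
  1+0 = 1
  1+0 = 1
  1+1 = 0 carry 1
  0+1+1 = 0 carry 1
  0+1+1 = 0 carry 1
  0+0+1 = 1
  1+0 = 1
  0+1 = 1

0b111000110101011000000111100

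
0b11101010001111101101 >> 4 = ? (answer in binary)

0b1110101000111110

Right shift by 4: drop the 4 least-significant bits.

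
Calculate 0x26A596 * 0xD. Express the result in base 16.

0x1F6689E

Multiply each base-16 digit by 13, carrying:
  6×13 = 78 → write E carry 4
  9×13+4 = 121 → write 9 carry 7
  5×13+7 = 72 → write 8 carry 4
  A×13+4 = 134 → write 6 carry 8
  6×13+8 = 86 → write 6 carry 5
  2×13+5 = 31 → write F carry 1
  remaining carry: 1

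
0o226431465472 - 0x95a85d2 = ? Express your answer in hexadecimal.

0x4ab0be568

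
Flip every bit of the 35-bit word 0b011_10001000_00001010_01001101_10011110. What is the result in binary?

Invert each bit: 01110001000000010100100110110011110 → 10001110111111101011011001001100001.

0b10001110111111101011011001001100001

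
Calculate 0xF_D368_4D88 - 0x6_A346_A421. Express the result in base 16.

Subtract column by column in base 16:
  8-1 → 7
  8-2 → 6
  D-4 → 9
  4-A → A (borrow)
  8-6-1 → 1
  6-4 → 2
  3-3 → 0
  D-A → 3
  F-6 → 9

0x93021A967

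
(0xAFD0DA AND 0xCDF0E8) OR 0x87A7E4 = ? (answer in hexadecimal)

0xAFD0DA AND 0xCDF0E8 = 0x8DD0C8.
Then OR with 0x87A7E4.

0x8FF7EC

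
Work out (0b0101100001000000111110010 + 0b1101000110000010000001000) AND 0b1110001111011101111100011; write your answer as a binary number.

0b10000111000000111100010

Add column by column in base 2, right to left:
  0+0 = 0
  1+0 = 1
  0+0 = 0
  0+1 = 1
  1+0 = 1
  1+0 = 1
  1+0 = 1
  1+0 = 1
  1+0 = 1
  0+0 = 0
  0+1 = 1
  0+0 = 0
  0+0 = 0
  0+0 = 0
  0+0 = 0
  1+0 = 1
  0+1 = 1
  0+1 = 1
  0+0 = 0
  0+0 = 0
  1+0 = 1
  1+1 = 0 carry 1
  0+0+1 = 1
  1+1 = 0 carry 1
  0+1+1 = 0 carry 1
  final carry 1
Sum = 0b10010100111000010111111010; now AND with 0b1110001111011101111100011:
  10010100111000010111111010
& 01110001111011101111100011
= 00010000111000000111100010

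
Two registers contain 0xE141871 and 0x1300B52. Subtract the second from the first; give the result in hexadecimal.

Subtract column by column in base 16:
  1-2 → F (borrow)
  7-5-1 → 1
  8-B → D (borrow)
  1-0-1 → 0
  4-0 → 4
  1-3 → E (borrow)
  E-1-1 → C

0xCE40D1F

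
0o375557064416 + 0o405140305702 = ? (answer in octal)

Add column by column in base 8, right to left:
  6+2 = 0 carry 1
  1+0+1 = 2
  4+7 = 3 carry 1
  4+5+1 = 2 carry 1
  6+0+1 = 7
  0+3 = 3
  7+0 = 7
  5+4 = 1 carry 1
  5+1+1 = 7
  5+5 = 2 carry 1
  7+0+1 = 0 carry 1
  3+4+1 = 0 carry 1
  final carry 1

0o1002717372320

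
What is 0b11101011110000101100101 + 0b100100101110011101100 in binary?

0b100010000011111001010001

Add column by column in base 2, right to left:
  1+0 = 1
  0+0 = 0
  1+1 = 0 carry 1
  0+1+1 = 0 carry 1
  0+0+1 = 1
  1+1 = 0 carry 1
  1+1+1 = 1 carry 1
  0+1+1 = 0 carry 1
  1+0+1 = 0 carry 1
  0+0+1 = 1
  0+1 = 1
  0+1 = 1
  0+1 = 1
  1+0 = 1
  1+1 = 0 carry 1
  1+0+1 = 0 carry 1
  1+0+1 = 0 carry 1
  0+1+1 = 0 carry 1
  1+0+1 = 0 carry 1
  0+0+1 = 1
  1+1 = 0 carry 1
  1+0+1 = 0 carry 1
  1+0+1 = 0 carry 1
  final carry 1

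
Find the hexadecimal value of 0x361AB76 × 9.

Multiply each base-16 digit by 9, carrying:
  6×9 = 54 → write 6 carry 3
  7×9+3 = 66 → write 2 carry 4
  B×9+4 = 103 → write 7 carry 6
  A×9+6 = 96 → write 0 carry 6
  1×9+6 = 15 → write F
  6×9 = 54 → write 6 carry 3
  3×9+3 = 30 → write E carry 1
  remaining carry: 1

0x1E6F0726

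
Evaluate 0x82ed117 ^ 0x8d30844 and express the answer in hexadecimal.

0x0fdd953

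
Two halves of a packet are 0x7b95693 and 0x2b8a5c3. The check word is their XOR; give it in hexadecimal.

0x501f350

XOR each hex digit independently (no carries):
  7^2=5, b^b=0, 9^8=1, 5^a=f, 6^5=3, 9^c=5, 3^3=0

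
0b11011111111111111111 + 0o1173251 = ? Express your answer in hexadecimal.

0x12f6a8

0b11011111111111111111 = 0xdffff in hexadecimal.
0o1173251 = 0x4f6a9 in hexadecimal.
Add column by column in base 16, right to left:
  f+9 = 8 carry 1
  f+a+1 = a carry 1
  f+6+1 = 6 carry 1
  f+f+1 = f carry 1
  d+4+1 = 2 carry 1
  final carry 1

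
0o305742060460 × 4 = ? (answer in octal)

0o1427610302300

Multiply each base-8 digit by 4, carrying:
  0×4 = 0 → write 0
  6×4 = 24 → write 0 carry 3
  4×4+3 = 19 → write 3 carry 2
  0×4+2 = 2 → write 2
  6×4 = 24 → write 0 carry 3
  0×4+3 = 3 → write 3
  2×4 = 8 → write 0 carry 1
  4×4+1 = 17 → write 1 carry 2
  7×4+2 = 30 → write 6 carry 3
  5×4+3 = 23 → write 7 carry 2
  0×4+2 = 2 → write 2
  3×4 = 12 → write 4 carry 1
  remaining carry: 1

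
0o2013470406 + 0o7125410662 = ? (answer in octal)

0o11141101270

Add column by column in base 8, right to left:
  6+2 = 0 carry 1
  0+6+1 = 7
  4+6 = 2 carry 1
  0+0+1 = 1
  7+1 = 0 carry 1
  4+4+1 = 1 carry 1
  3+5+1 = 1 carry 1
  1+2+1 = 4
  0+1 = 1
  2+7 = 1 carry 1
  final carry 1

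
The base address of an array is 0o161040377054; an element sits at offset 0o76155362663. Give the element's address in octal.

0o257215761737

Add column by column in base 8, right to left:
  4+3 = 7
  5+6 = 3 carry 1
  0+6+1 = 7
  7+2 = 1 carry 1
  7+6+1 = 6 carry 1
  3+3+1 = 7
  0+5 = 5
  4+5 = 1 carry 1
  0+1+1 = 2
  1+6 = 7
  6+7 = 5 carry 1
  1+0+1 = 2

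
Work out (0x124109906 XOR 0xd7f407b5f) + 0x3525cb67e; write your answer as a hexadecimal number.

0xfadad98d7

First 0x124109906 XOR 0xd7f407b5f = 0xc5b50e259.
Add column by column in base 16, right to left:
  9+e = 7 carry 1
  5+7+1 = d
  2+6 = 8
  e+b = 9 carry 1
  0+c+1 = d
  5+5 = a
  b+2 = d
  5+5 = a
  c+3 = f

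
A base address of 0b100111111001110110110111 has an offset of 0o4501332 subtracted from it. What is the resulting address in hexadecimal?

0b100111111001110110110111 = 0x9F9DB7 in hexadecimal.
0o4501332 = 0x1282DA in hexadecimal.
Subtract column by column in base 16:
  7-A → D (borrow)
  B-D-1 → D (borrow)
  D-2-1 → A
  9-8 → 1
  F-2 → D
  9-1 → 8

0x8D1ADD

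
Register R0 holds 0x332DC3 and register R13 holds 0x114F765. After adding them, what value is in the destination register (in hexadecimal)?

0x1482528

Add column by column in base 16, right to left:
  3+5 = 8
  C+6 = 2 carry 1
  D+7+1 = 5 carry 1
  2+F+1 = 2 carry 1
  3+4+1 = 8
  3+1 = 4
  0+1 = 1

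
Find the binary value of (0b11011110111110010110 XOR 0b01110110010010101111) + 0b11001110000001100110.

First 0b11011110111110010110 XOR 0b01110110010010101111 = 0b10101000101100111001.
Add column by column in base 2, right to left:
  1+0 = 1
  0+1 = 1
  0+1 = 1
  1+0 = 1
  1+0 = 1
  1+1 = 0 carry 1
  0+1+1 = 0 carry 1
  0+0+1 = 1
  1+0 = 1
  1+0 = 1
  0+0 = 0
  1+0 = 1
  0+0 = 0
  0+1 = 1
  0+1 = 1
  1+1 = 0 carry 1
  0+0+1 = 1
  1+0 = 1
  0+1 = 1
  1+1 = 0 carry 1
  final carry 1

0b101110110101110011111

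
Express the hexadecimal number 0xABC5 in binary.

0b1010101111000101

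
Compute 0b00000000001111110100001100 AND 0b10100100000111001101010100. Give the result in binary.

0b00000000000111000100000100

AND bit by bit (1 only where both bits are 1):
  00000000001111110100001100
& 10100100000111001101010100
= 00000000000111000100000100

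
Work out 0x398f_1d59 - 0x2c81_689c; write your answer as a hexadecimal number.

0xd0db4bd

Subtract column by column in base 16:
  9-c → d (borrow)
  5-9-1 → b (borrow)
  d-8-1 → 4
  1-6 → b (borrow)
  f-1-1 → d
  8-8 → 0
  9-c → d (borrow)
  3-2-1 → 0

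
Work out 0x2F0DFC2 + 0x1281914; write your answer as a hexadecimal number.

0x418F8D6

Add column by column in base 16, right to left:
  2+4 = 6
  C+1 = D
  F+9 = 8 carry 1
  D+1+1 = F
  0+8 = 8
  F+2 = 1 carry 1
  2+1+1 = 4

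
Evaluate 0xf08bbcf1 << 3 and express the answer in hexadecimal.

3 bits is not a whole number of base-16 digits; in binary: 11110000100010111011110011110001 << 3 = 11110000100010111011110011110001000.

0x7845de788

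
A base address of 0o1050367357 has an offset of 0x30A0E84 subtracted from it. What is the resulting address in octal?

0o545760153

0x30A0E84 = 0o302407204 in octal.
Subtract column by column in base 8:
  7-4 → 3
  5-0 → 5
  3-2 → 1
  7-7 → 0
  6-0 → 6
  3-4 → 7 (borrow)
  0-2-1 → 5 (borrow)
  5-0-1 → 4
  0-3 → 5 (borrow)
  1-0-1 → 0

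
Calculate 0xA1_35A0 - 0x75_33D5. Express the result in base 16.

0x2C01CB

Subtract column by column in base 16:
  0-5 → B (borrow)
  A-D-1 → C (borrow)
  5-3-1 → 1
  3-3 → 0
  1-5 → C (borrow)
  A-7-1 → 2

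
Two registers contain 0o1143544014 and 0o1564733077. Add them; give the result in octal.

0o2730477113

Add column by column in base 8, right to left:
  4+7 = 3 carry 1
  1+7+1 = 1 carry 1
  0+0+1 = 1
  4+3 = 7
  4+3 = 7
  5+7 = 4 carry 1
  3+4+1 = 0 carry 1
  4+6+1 = 3 carry 1
  1+5+1 = 7
  1+1 = 2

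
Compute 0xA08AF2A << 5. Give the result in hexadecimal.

5 bits is not a whole number of base-16 digits; in binary: 1010000010001010111100101010 << 5 = 101000001000101011110010101000000.

0x14115E540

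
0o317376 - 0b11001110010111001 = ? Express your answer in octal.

0o1105

0b11001110010111001 = 0o316271 in octal.
Subtract column by column in base 8:
  6-1 → 5
  7-7 → 0
  3-2 → 1
  7-6 → 1
  1-1 → 0
  3-3 → 0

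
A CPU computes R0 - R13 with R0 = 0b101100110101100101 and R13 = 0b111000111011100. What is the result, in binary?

0b100101101110001001

Subtract column by column in base 2:
  1-0 → 1
  0-0 → 0
  1-1 → 0
  0-1 → 1 (borrow)
  0-1-1 → 0 (borrow)
  1-0-1 → 0
  1-1 → 0
  0-1 → 1 (borrow)
  1-1-1 → 1 (borrow)
  0-0-1 → 1 (borrow)
  1-0-1 → 0
  1-0 → 1
  0-1 → 1 (borrow)
  0-1-1 → 0 (borrow)
  1-1-1 → 1 (borrow)
  1-0-1 → 0
  0-0 → 0
  1-0 → 1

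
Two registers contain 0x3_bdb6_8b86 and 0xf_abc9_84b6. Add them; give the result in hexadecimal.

0x136980103c

Add column by column in base 16, right to left:
  6+6 = c
  8+b = 3 carry 1
  b+4+1 = 0 carry 1
  8+8+1 = 1 carry 1
  6+9+1 = 0 carry 1
  b+c+1 = 8 carry 1
  d+b+1 = 9 carry 1
  b+a+1 = 6 carry 1
  3+f+1 = 3 carry 1
  final carry 1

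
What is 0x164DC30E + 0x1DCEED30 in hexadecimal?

0x341CB03E

Add column by column in base 16, right to left:
  E+0 = E
  0+3 = 3
  3+D = 0 carry 1
  C+E+1 = B carry 1
  D+E+1 = C carry 1
  4+C+1 = 1 carry 1
  6+D+1 = 4 carry 1
  1+1+1 = 3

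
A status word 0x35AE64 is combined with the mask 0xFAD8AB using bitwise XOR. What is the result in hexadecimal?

0xCF76CF

XOR each hex digit independently (no carries):
  3^F=C, 5^A=F, A^D=7, E^8=6, 6^A=C, 4^B=F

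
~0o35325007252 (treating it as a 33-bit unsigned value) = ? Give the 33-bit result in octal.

Each oct digit d becomes 7−d:
  3→4, 5→2, 3→4, 2→5, 5→2, 0→7, 0→7, 7→0, 2→5, 5→2, 2→5

0o42452770525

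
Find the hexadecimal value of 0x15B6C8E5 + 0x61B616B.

0x1BD22A50

Add column by column in base 16, right to left:
  5+B = 0 carry 1
  E+6+1 = 5 carry 1
  8+1+1 = A
  C+6 = 2 carry 1
  6+B+1 = 2 carry 1
  B+1+1 = D
  5+6 = B
  1+0 = 1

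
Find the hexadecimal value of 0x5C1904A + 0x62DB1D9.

0xBEF4223

Add column by column in base 16, right to left:
  A+9 = 3 carry 1
  4+D+1 = 2 carry 1
  0+1+1 = 2
  9+B = 4 carry 1
  1+D+1 = F
  C+2 = E
  5+6 = B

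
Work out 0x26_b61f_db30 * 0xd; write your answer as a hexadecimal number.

Multiply each base-16 digit by 13, carrying:
  0×13 = 0 → write 0
  3×13 = 39 → write 7 carry 2
  b×13+2 = 145 → write 1 carry 9
  d×13+9 = 178 → write 2 carry 11
  f×13+11 = 206 → write e carry 12
  1×13+12 = 25 → write 9 carry 1
  6×13+1 = 79 → write f carry 4
  b×13+4 = 147 → write 3 carry 9
  6×13+9 = 87 → write 7 carry 5
  2×13+5 = 31 → write f carry 1
  remaining carry: 1

0x1f73f9e2170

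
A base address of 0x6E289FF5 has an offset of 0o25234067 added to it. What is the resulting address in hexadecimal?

0x6E7DD82C

0o25234067 = 0x553837 in hexadecimal.
Add column by column in base 16, right to left:
  5+7 = C
  F+3 = 2 carry 1
  F+8+1 = 8 carry 1
  9+3+1 = D
  8+5 = D
  2+5 = 7
  E+0 = E
  6+0 = 6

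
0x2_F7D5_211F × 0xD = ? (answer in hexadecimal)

Multiply each base-16 digit by 13, carrying:
  F×13 = 195 → write 3 carry 12
  1×13+12 = 25 → write 9 carry 1
  1×13+1 = 14 → write E
  2×13 = 26 → write A carry 1
  5×13+1 = 66 → write 2 carry 4
  D×13+4 = 173 → write D carry 10
  7×13+10 = 101 → write 5 carry 6
  F×13+6 = 201 → write 9 carry 12
  2×13+12 = 38 → write 6 carry 2
  remaining carry: 2

0x2695D2AE93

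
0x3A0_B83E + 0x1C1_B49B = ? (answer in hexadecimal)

0x5626CD9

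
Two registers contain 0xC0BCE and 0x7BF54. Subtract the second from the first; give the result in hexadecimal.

Subtract column by column in base 16:
  E-4 → A
  C-5 → 7
  B-F → C (borrow)
  0-B-1 → 4 (borrow)
  C-7-1 → 4

0x44C7A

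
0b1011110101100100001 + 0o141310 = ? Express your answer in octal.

0b1011110101100100001 = 0o1365441 in octal.
Add column by column in base 8, right to left:
  1+0 = 1
  4+1 = 5
  4+3 = 7
  5+1 = 6
  6+4 = 2 carry 1
  3+1+1 = 5
  1+0 = 1

0o1526751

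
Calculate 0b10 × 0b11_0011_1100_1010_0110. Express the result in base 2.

Multiply each base-2 digit by 2, carrying:
  0×2 = 0 → write 0
  1×2 = 2 → write 0 carry 1
  1×2+1 = 3 → write 1 carry 1
  0×2+1 = 1 → write 1
  0×2 = 0 → write 0
  1×2 = 2 → write 0 carry 1
  0×2+1 = 1 → write 1
  1×2 = 2 → write 0 carry 1
  0×2+1 = 1 → write 1
  0×2 = 0 → write 0
  1×2 = 2 → write 0 carry 1
  1×2+1 = 3 → write 1 carry 1
  1×2+1 = 3 → write 1 carry 1
  1×2+1 = 3 → write 1 carry 1
  0×2+1 = 1 → write 1
  0×2 = 0 → write 0
  1×2 = 2 → write 0 carry 1
  1×2+1 = 3 → write 1 carry 1
  remaining carry: 1

0b1100111100101001100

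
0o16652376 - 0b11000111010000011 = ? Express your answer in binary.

0o16652376 = 0b1110110101010011111110 in binary.
Subtract column by column in base 2:
  0-1 → 1 (borrow)
  1-1-1 → 1 (borrow)
  1-0-1 → 0
  1-0 → 1
  1-0 → 1
  1-0 → 1
  1-0 → 1
  1-1 → 0
  0-0 → 0
  0-1 → 1 (borrow)
  1-1-1 → 1 (borrow)
  0-1-1 → 0 (borrow)
  1-0-1 → 0
  0-0 → 0
  1-0 → 1
  0-1 → 1 (borrow)
  1-1-1 → 1 (borrow)
  1-0-1 → 0
  0-0 → 0
  1-0 → 1
  1-0 → 1
  1-0 → 1

0b1110011100011001111011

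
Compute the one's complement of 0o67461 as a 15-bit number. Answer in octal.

Each oct digit d becomes 7−d:
  6→1, 7→0, 4→3, 6→1, 1→6

0o10316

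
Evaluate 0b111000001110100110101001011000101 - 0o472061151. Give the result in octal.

0o67472570134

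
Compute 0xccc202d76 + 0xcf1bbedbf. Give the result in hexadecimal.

Add column by column in base 16, right to left:
  6+f = 5 carry 1
  7+b+1 = 3 carry 1
  d+d+1 = b carry 1
  2+e+1 = 1 carry 1
  0+b+1 = c
  2+b = d
  c+1 = d
  c+f = b carry 1
  c+c+1 = 9 carry 1
  final carry 1

0x19bddc1b35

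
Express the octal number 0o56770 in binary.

0b101110111111000

Each octal digit is 3 bits: 5=101 6=110 7=111 7=111 0=000.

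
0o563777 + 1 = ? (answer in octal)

The trailing 3 digits are 7 (max in base 8), so adding 1 cascades: they roll to 0 and the next digit up increments.

0o564000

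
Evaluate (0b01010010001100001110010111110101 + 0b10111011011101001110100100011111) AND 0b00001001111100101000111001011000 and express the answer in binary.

Add column by column in base 2, right to left:
  1+1 = 0 carry 1
  0+1+1 = 0 carry 1
  1+1+1 = 1 carry 1
  0+1+1 = 0 carry 1
  1+1+1 = 1 carry 1
  1+0+1 = 0 carry 1
  1+0+1 = 0 carry 1
  1+0+1 = 0 carry 1
  1+1+1 = 1 carry 1
  0+0+1 = 1
  1+0 = 1
  0+1 = 1
  0+0 = 0
  1+1 = 0 carry 1
  1+1+1 = 1 carry 1
  1+1+1 = 1 carry 1
  0+0+1 = 1
  0+0 = 0
  0+1 = 1
  0+0 = 0
  1+1 = 0 carry 1
  1+1+1 = 1 carry 1
  0+1+1 = 0 carry 1
  0+0+1 = 1
  0+1 = 1
  1+1 = 0 carry 1
  0+0+1 = 1
  0+1 = 1
  1+1 = 0 carry 1
  0+1+1 = 0 carry 1
  1+0+1 = 0 carry 1
  0+1+1 = 0 carry 1
  final carry 1
Sum = 0b100001101101001011100111100010100; now AND with 0b00001001111100101000111001011000:
  100001101101001011100111100010100
& 000001001111100101000111001011000
= 000001001101000001000111000010000

0b1001101000001000111000010000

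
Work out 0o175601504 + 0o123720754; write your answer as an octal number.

0o321522460

Add column by column in base 8, right to left:
  4+4 = 0 carry 1
  0+5+1 = 6
  5+7 = 4 carry 1
  1+0+1 = 2
  0+2 = 2
  6+7 = 5 carry 1
  5+3+1 = 1 carry 1
  7+2+1 = 2 carry 1
  1+1+1 = 3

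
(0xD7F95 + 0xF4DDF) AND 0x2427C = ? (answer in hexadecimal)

Add column by column in base 16, right to left:
  5+F = 4 carry 1
  9+D+1 = 7 carry 1
  F+D+1 = D carry 1
  7+4+1 = C
  D+F = C carry 1
  final carry 1
Sum = 0x1CCD74; now AND with 0x2427C:
  1&0=0, C&2=0, C&4=4, D&2=0, 7&7=7, 4&C=4

0x4074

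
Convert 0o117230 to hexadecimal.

Each octal digit is 3 bits: 1=001 1=001 7=111 2=010 3=011 0=000.
Group the bits into nibbles: 1001 1110 1001 1000 → 9e98.

0x9e98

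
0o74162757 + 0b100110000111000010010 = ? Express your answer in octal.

0b100110000111000010010 = 0o4607022 in octal.
Add column by column in base 8, right to left:
  7+2 = 1 carry 1
  5+2+1 = 0 carry 1
  7+0+1 = 0 carry 1
  2+7+1 = 2 carry 1
  6+0+1 = 7
  1+6 = 7
  4+4 = 0 carry 1
  7+0+1 = 0 carry 1
  final carry 1

0o100772001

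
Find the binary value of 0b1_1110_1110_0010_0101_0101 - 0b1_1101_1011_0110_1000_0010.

Subtract column by column in base 2:
  1-0 → 1
  0-1 → 1 (borrow)
  1-0-1 → 0
  0-0 → 0
  1-0 → 1
  0-0 → 0
  1-0 → 1
  0-1 → 1 (borrow)
  0-0-1 → 1 (borrow)
  1-1-1 → 1 (borrow)
  0-1-1 → 0 (borrow)
  0-0-1 → 1 (borrow)
  0-1-1 → 0 (borrow)
  1-1-1 → 1 (borrow)
  1-0-1 → 0
  1-1 → 0
  0-1 → 1 (borrow)
  1-0-1 → 0
  1-1 → 0
  1-1 → 0
  1-1 → 0

0b10010101111010011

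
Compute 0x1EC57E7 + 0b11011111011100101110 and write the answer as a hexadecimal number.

0b11011111011100101110 = 0xDF72E in hexadecimal.
Add column by column in base 16, right to left:
  7+E = 5 carry 1
  E+2+1 = 1 carry 1
  7+7+1 = F
  5+F = 4 carry 1
  C+D+1 = A carry 1
  E+0+1 = F
  1+0 = 1

0x1FA4F15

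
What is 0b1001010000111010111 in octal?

Group the bits in threes: 001 001 010 000 111 010 111 → 1120727.

0o1120727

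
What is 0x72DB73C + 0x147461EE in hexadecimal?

Add column by column in base 16, right to left:
  C+E = A carry 1
  3+E+1 = 2 carry 1
  7+1+1 = 9
  B+6 = 1 carry 1
  D+4+1 = 2 carry 1
  2+7+1 = A
  7+4 = B
  0+1 = 1

0x1BA2192A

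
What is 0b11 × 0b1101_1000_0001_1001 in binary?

Multiply each base-2 digit by 3, carrying:
  1×3 = 3 → write 1 carry 1
  0×3+1 = 1 → write 1
  0×3 = 0 → write 0
  1×3 = 3 → write 1 carry 1
  1×3+1 = 4 → write 0 carry 2
  0×3+2 = 2 → write 0 carry 1
  0×3+1 = 1 → write 1
  0×3 = 0 → write 0
  0×3 = 0 → write 0
  0×3 = 0 → write 0
  0×3 = 0 → write 0
  1×3 = 3 → write 1 carry 1
  1×3+1 = 4 → write 0 carry 2
  0×3+2 = 2 → write 0 carry 1
  1×3+1 = 4 → write 0 carry 2
  1×3+2 = 5 → write 1 carry 2
  remaining carry: 10

0b101000100001001011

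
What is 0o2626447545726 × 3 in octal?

0o10303567061602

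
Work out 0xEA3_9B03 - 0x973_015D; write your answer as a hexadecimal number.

Subtract column by column in base 16:
  3-D → 6 (borrow)
  0-5-1 → A (borrow)
  B-1-1 → 9
  9-0 → 9
  3-3 → 0
  A-7 → 3
  E-9 → 5

0x53099A6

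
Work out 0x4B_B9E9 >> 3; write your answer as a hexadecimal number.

0x9773D

3 bits is not a whole number of base-16 digits; in binary: 10010111011100111101001 >> 3 = 10010111011100111101.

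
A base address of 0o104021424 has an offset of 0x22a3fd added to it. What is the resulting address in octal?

0x22a3fd = 0o10521775 in octal.
Add column by column in base 8, right to left:
  4+5 = 1 carry 1
  2+7+1 = 2 carry 1
  4+7+1 = 4 carry 1
  1+1+1 = 3
  2+2 = 4
  0+5 = 5
  4+0 = 4
  0+1 = 1
  1+0 = 1

0o114543421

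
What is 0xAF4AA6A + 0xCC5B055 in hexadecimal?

0x17BA5ABF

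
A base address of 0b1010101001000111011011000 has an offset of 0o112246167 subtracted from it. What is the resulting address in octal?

0b1010101001000111011011000 = 0o125107330 in octal.
Subtract column by column in base 8:
  0-7 → 1 (borrow)
  3-6-1 → 4 (borrow)
  3-1-1 → 1
  7-6 → 1
  0-4 → 4 (borrow)
  1-2-1 → 6 (borrow)
  5-2-1 → 2
  2-1 → 1
  1-1 → 0

0o12641141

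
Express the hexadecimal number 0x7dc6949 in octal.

0o767064511

Expand each hex digit to 4 bits: 7=0111 d=1101 c=1100 6=0110 9=1001 4=0100 9=1001.
Group the bits in threes: 111 110 111 000 110 100 101 001 001 → 767064511.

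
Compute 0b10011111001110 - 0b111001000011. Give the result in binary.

Subtract column by column in base 2:
  0-1 → 1 (borrow)
  1-1-1 → 1 (borrow)
  1-0-1 → 0
  1-0 → 1
  0-0 → 0
  0-0 → 0
  1-1 → 0
  1-0 → 1
  1-0 → 1
  1-1 → 0
  1-1 → 0
  0-1 → 1 (borrow)
  0-0-1 → 1 (borrow)
  1-0-1 → 0

0b1100110001011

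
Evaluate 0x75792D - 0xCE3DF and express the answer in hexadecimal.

0x68954E

Subtract column by column in base 16:
  D-F → E (borrow)
  2-D-1 → 4 (borrow)
  9-3-1 → 5
  7-E → 9 (borrow)
  5-C-1 → 8 (borrow)
  7-0-1 → 6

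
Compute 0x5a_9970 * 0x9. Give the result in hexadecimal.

Multiply each base-16 digit by 9, carrying:
  0×9 = 0 → write 0
  7×9 = 63 → write f carry 3
  9×9+3 = 84 → write 4 carry 5
  9×9+5 = 86 → write 6 carry 5
  a×9+5 = 95 → write f carry 5
  5×9+5 = 50 → write 2 carry 3
  remaining carry: 3

0x32f64f0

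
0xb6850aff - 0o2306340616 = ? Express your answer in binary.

0b10100011011010110100100101110001

0xb6850aff = 0b10110110100001010000101011111111 in binary.
0o2306340616 = 0b10011000110011100000110001110 in binary.
Subtract column by column in base 2:
  1-0 → 1
  1-1 → 0
  1-1 → 0
  1-1 → 0
  1-0 → 1
  1-0 → 1
  1-0 → 1
  1-1 → 0
  0-1 → 1 (borrow)
  1-0-1 → 0
  0-0 → 0
  1-0 → 1
  0-0 → 0
  0-0 → 0
  0-1 → 1 (borrow)
  0-1-1 → 0 (borrow)
  1-1-1 → 1 (borrow)
  0-0-1 → 1 (borrow)
  1-0-1 → 0
  0-1 → 1 (borrow)
  0-1-1 → 0 (borrow)
  0-0-1 → 1 (borrow)
  0-0-1 → 1 (borrow)
  1-0-1 → 0
  0-1 → 1 (borrow)
  1-1-1 → 1 (borrow)
  1-0-1 → 0
  0-0 → 0
  1-1 → 0
  1-0 → 1
  0-0 → 0
  1-0 → 1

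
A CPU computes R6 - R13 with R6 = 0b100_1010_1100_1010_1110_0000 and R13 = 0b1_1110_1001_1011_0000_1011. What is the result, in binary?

0b1011000010111111010101

Subtract column by column in base 2:
  0-1 → 1 (borrow)
  0-1-1 → 0 (borrow)
  0-0-1 → 1 (borrow)
  0-1-1 → 0 (borrow)
  0-0-1 → 1 (borrow)
  1-0-1 → 0
  1-0 → 1
  1-0 → 1
  0-1 → 1 (borrow)
  1-1-1 → 1 (borrow)
  0-0-1 → 1 (borrow)
  1-1-1 → 1 (borrow)
  0-1-1 → 0 (borrow)
  0-0-1 → 1 (borrow)
  1-0-1 → 0
  1-1 → 0
  0-0 → 0
  1-1 → 0
  0-1 → 1 (borrow)
  1-1-1 → 1 (borrow)
  0-1-1 → 0 (borrow)
  0-0-1 → 1 (borrow)
  1-0-1 → 0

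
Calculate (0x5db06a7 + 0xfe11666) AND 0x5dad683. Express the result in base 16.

0x5981401

Add column by column in base 16, right to left:
  7+6 = d
  a+6 = 0 carry 1
  6+6+1 = d
  0+1 = 1
  b+1 = c
  d+e = b carry 1
  5+f+1 = 5 carry 1
  final carry 1
Sum = 0x15bc1d0d; now AND with 0x5dad683:
  1&0=0, 5&5=5, b&d=9, c&a=8, 1&d=1, d&6=4, 0&8=0, d&3=1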